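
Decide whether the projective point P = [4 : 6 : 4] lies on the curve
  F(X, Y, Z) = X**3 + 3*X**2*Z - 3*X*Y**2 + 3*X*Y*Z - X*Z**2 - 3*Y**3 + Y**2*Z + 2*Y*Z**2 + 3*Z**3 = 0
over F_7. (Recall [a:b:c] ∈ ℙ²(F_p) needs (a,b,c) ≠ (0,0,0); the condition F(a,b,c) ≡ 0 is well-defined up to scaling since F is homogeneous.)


F(4,6,4) ≡ 5 (mod 7); P is NOT on the curve.

Evaluate F(4, 6, 4) term-by-term (mod 7).
  X**3 ↦ 1·64·1·1 = 64
  3*X**2*Z ↦ 3·16·1·4 = 192
  -3*X*Y**2 ↦ -3·4·36·1 = -432
  3*X*Y*Z ↦ 3·4·6·4 = 288
  -X*Z**2 ↦ -1·4·1·16 = -64
  -3*Y**3 ↦ -3·1·216·1 = -648
  Y**2*Z ↦ 1·1·36·4 = 144
  2*Y*Z**2 ↦ 2·1·6·16 = 192
  3*Z**3 ↦ 3·1·1·64 = 192
Sum: F(4, 6, 4) = (64) + (192) + (-432) + (288) + (-64) + (-648) + (144) + (192) + (192) = -72.
Reducing mod 7: -72 ≡ 5 (mod 7).
Since F(a, b, c) ≡ 5 ≠ 0 (mod 7), P does NOT lie on the curve.


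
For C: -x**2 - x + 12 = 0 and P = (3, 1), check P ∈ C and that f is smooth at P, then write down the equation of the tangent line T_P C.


Tangent line at P: 21 - 7*x = 0.

Step 1: f(3, 1) = 0, so P lies on C.
Step 2: partial derivatives
  f_x(x, y) = -2*x - 1, f_y(x, y) = 0.
  f_x(P) = -7, f_y(P) = 0 (gradient nonzero, so P is smooth).
Step 3: tangent line at P: -7·(x − 3) + 0·(y − 1) = 0.
Expanding: 21 - 7*x = 0.


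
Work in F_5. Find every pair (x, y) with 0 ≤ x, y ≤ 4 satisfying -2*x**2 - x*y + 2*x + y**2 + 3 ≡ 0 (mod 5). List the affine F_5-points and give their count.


Affine F_5-points: {(1, 2), (1, 4), (3, 4), (4, 2)}; count = 4.

For each of the 25 pairs (x, y) ∈ F_5², evaluate f(x, y) mod 5. Record the zeros.
  x = 0: [0↦3, 1↦4, 2↦2, 3↦2, 4↦4]  zeros at y ∈ ∅
  x = 1: [0↦3, 1↦3, 2↦0, 3↦4, 4↦0]  zeros at y ∈ {2, 4}
  x = 2: [0↦4, 1↦3, 2↦4, 3↦2, 4↦2]  zeros at y ∈ ∅
  x = 3: [0↦1, 1↦4, 2↦4, 3↦1, 4↦0]  zeros at y ∈ {4}
  x = 4: [0↦4, 1↦1, 2↦0, 3↦1, 4↦4]  zeros at y ∈ {2}
Collecting zeros: affine points = {(1, 2), (1, 4), (3, 4), (4, 2)}.
Total count |C(F_5)_aff| = 4.


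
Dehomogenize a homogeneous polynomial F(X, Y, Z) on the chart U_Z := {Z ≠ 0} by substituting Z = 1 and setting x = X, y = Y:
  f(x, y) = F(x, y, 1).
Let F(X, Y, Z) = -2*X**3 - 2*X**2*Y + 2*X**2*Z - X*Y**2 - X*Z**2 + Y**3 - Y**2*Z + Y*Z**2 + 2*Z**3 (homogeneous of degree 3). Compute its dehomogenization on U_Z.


f(x, y) = -2*x**3 - 2*x**2*y + 2*x**2 - x*y**2 - x + y**3 - y**2 + y + 2

On U_Z we set Z = 1. Each monomial c·X^i·Y^j·Z^k in F becomes c·x^i·y^j·1^k = c·x^i·y^j.
Substituting Z = 1: F(X, Y, 1) = -2*x**3 - 2*x**2*y + 2*x**2 - x*y**2 - x + y**3 - y**2 + y + 2.
Note: deg(f) ≤ deg(F) = 3; strict inequality happens when F is divisible by Z (lost terms).


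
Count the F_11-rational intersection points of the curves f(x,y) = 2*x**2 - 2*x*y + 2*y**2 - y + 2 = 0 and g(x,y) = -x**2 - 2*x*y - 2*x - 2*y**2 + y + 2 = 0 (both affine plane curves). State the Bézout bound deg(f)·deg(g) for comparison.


Common zeros: ∅; count = 0; Bézout bound = 4.

deg(f) = 2, deg(g) = 2, so Bézout bound = 4.
Scan x ∈ F_11. For each x, list the y ∈ F_11 with f(x, y) ≡ 0 and those with g(x, y) ≡ 0 (mod 11); the common zeros in that column are the intersection.
  x = 0: f ≡ 0 at y ∈ ∅; g ≡ 0 at y ∈ ∅; common: ∅.
  x = 1: f ≡ 0 at y ∈ ∅; g ≡ 0 at y ∈ {2, 3}; common: ∅.
  x = 2: f ≡ 0 at y ∈ {4}; g ≡ 0 at y ∈ {1, 3}; common: ∅.
  x = 3: f ≡ 0 at y ∈ ∅; g ≡ 0 at y ∈ {5, 9}; common: ∅.
  x = 4: f ≡ 0 at y ∈ ∅; g ≡ 0 at y ∈ {0, 2}; common: ∅.
  x = 5: f ≡ 0 at y ∈ ∅; g ≡ 0 at y ∈ {0, 1}; common: ∅.
  x = 6: f ≡ 0 at y ∈ ∅; g ≡ 0 at y ∈ ∅; common: ∅.
  x = 7: f ≡ 0 at y ∈ ∅; g ≡ 0 at y ∈ {5}; common: ∅.
  x = 8: f ≡ 0 at y ∈ ∅; g ≡ 0 at y ∈ ∅; common: ∅.
  x = 9: f ≡ 0 at y ∈ ∅; g ≡ 0 at y ∈ ∅; common: ∅.
  x = 10: f ≡ 0 at y ∈ ∅; g ≡ 0 at y ∈ {9}; common: ∅.
Collecting: common zeros = ∅, so the count is 0.
Comparison with the Bézout bound: 0 ≤ 4 = deg(f)·deg(g), as expected for curves with no common component (the affine F_11-count falls short of the bound because intersections may lie at infinity, over extension fields, or carry multiplicity).


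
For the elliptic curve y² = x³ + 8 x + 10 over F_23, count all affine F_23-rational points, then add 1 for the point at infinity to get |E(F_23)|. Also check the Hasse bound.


Affine points = {(7, 8), (7, 15), (9, 11), (9, 12), (10, 3), (10, 20), (11, 7), (11, 16), (15, 3), (15, 20), (16, 5), (16, 18), (18, 11), (18, 12), (19, 11), (19, 12), (21, 3), (21, 20), (22, 1), (22, 22)}; affine count = 20; |E(F_23)| = 21.

Discriminant check: Δ ∝ 4a³ + 27b² = 4·8³ + 27·10² = 4·512 + 27·100 ≡ 10 (mod 23). Nonzero ⇒ E is nonsingular.
For each x ∈ F_23, compute rhs = x³ + 8·x + 10 mod 23, then count y ∈ F_23 with y² ≡ rhs.
  x = 0: rhs = 10, matching y values: none (0 points).
  x = 1: rhs = 19, matching y values: none (0 points).
  x = 2: rhs = 11, matching y values: none (0 points).
  x = 3: rhs = 15, matching y values: none (0 points).
  x = 4: rhs = 14, matching y values: none (0 points).
  x = 5: rhs = 14, matching y values: none (0 points).
  x = 6: rhs = 21, matching y values: none (0 points).
  x = 7: rhs = 18, matching y values: 8, 15 (2 points).
  x = 8: rhs = 11, matching y values: none (0 points).
  x = 9: rhs = 6, matching y values: 11, 12 (2 points).
  x = 10: rhs = 9, matching y values: 3, 20 (2 points).
  x = 11: rhs = 3, matching y values: 7, 16 (2 points).
  x = 12: rhs = 17, matching y values: none (0 points).
  x = 13: rhs = 11, matching y values: none (0 points).
  x = 14: rhs = 14, matching y values: none (0 points).
  x = 15: rhs = 9, matching y values: 3, 20 (2 points).
  x = 16: rhs = 2, matching y values: 5, 18 (2 points).
  x = 17: rhs = 22, matching y values: none (0 points).
  x = 18: rhs = 6, matching y values: 11, 12 (2 points).
  x = 19: rhs = 6, matching y values: 11, 12 (2 points).
  x = 20: rhs = 5, matching y values: none (0 points).
  x = 21: rhs = 9, matching y values: 3, 20 (2 points).
  x = 22: rhs = 1, matching y values: 1, 22 (2 points).
Total affine count: 20.
Full point count |E(F_23)| = 20 + 1 = 21.
Hasse bound: |21 − (23+1)| = |-3| = 3 ≤ 2√23 ≈ 9.5917 ✓.


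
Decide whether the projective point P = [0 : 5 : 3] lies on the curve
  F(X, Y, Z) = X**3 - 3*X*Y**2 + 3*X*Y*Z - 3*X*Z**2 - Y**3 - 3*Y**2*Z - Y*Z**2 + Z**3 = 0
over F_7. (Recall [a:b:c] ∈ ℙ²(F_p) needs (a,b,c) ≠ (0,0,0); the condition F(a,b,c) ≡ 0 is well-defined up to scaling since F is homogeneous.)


F(0,5,3) ≡ 3 (mod 7); P is NOT on the curve.

Evaluate F(0, 5, 3) term-by-term (mod 7).
  X**3 ↦ 1·0·1·1 = 0
  -3*X*Y**2 ↦ -3·0·25·1 = 0
  3*X*Y*Z ↦ 3·0·5·3 = 0
  -3*X*Z**2 ↦ -3·0·1·9 = 0
  -Y**3 ↦ -1·1·125·1 = -125
  -3*Y**2*Z ↦ -3·1·25·3 = -225
  -Y*Z**2 ↦ -1·1·5·9 = -45
  Z**3 ↦ 1·1·1·27 = 27
Sum: F(0, 5, 3) = (0) + (0) + (0) + (0) + (-125) + (-225) + (-45) + (27) = -368.
Reducing mod 7: -368 ≡ 3 (mod 7).
Since F(a, b, c) ≡ 3 ≠ 0 (mod 7), P does NOT lie on the curve.


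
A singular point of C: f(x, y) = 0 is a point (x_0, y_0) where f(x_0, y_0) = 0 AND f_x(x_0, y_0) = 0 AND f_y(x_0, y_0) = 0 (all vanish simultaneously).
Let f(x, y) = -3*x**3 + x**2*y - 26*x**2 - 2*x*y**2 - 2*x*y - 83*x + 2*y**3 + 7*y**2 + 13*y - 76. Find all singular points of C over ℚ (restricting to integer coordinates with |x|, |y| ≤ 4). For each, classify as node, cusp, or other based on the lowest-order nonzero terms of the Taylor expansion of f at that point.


Singular points: {(-3, -2)}; classification: node.

Compute partial derivatives:
  f_x = -9*x**2 + 2*x*y - 52*x - 2*y**2 - 2*y - 83.
  f_y = x**2 - 4*x*y - 2*x + 6*y**2 + 14*y + 13.
Scan x_0 ∈ {−4, ..., 4}. For each x_0, f_y(x_0, y) is a polynomial in y; find its integer roots y ∈ {−4, ..., 4}, then test f_x and f at those candidates.
  x = -4: f_y(-4, y) = 6*y**2 + 30*y + 37; no integer root y with |y| ≤ 4.
  x = -3: f_y(-3, y) = 6*y**2 + 26*y + 28; vanishes at y ∈ {-2}. (-3, -2): f_x = 0, f = 0 — SINGULAR.
  x = -2: f_y(-2, y) = 6*y**2 + 22*y + 21; no integer root y with |y| ≤ 4.
  x = -1: f_y(-1, y) = 6*y**2 + 18*y + 16; no integer root y with |y| ≤ 4.
  x = 0: f_y(0, y) = 6*y**2 + 14*y + 13; no integer root y with |y| ≤ 4.
  x = 1: f_y(1, y) = 6*y**2 + 10*y + 12; no integer root y with |y| ≤ 4.
  x = 2: f_y(2, y) = 6*y**2 + 6*y + 13; no integer root y with |y| ≤ 4.
  x = 3: f_y(3, y) = 6*y**2 + 2*y + 16; no integer root y with |y| ≤ 4.
  x = 4: f_y(4, y) = 6*y**2 - 2*y + 21; no integer root y with |y| ≤ 4.
Only singular point on the grid: (-3, -2).
Classify: substitute x = -3 + u, y = -2 + v and expand: f = -3*u**3 + u**2*v - u**2 - 2*u*v**2 + 2*v**3 + v**2.
No constant or linear terms (consistent with a singular point). Quadratic part: -u**2 + v**2. Cubic part: -3*u**3 + u**2*v - 2*u*v**2 + 2*v**3.
The quadratic part v**2 - u**2 = (v − u)(v + u) splits into two distinct linear factors, so there are two distinct tangent lines y − -2 = ±(x − -3) — this is a node (ordinary double point).
Classification: node.


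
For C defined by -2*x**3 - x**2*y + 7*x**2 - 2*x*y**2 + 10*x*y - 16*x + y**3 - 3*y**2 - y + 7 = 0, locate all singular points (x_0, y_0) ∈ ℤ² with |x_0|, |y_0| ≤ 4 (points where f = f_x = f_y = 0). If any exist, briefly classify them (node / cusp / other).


Singular points: {(1, 2)}; classification: node.

Compute partial derivatives:
  f_x = -6*x**2 - 2*x*y + 14*x - 2*y**2 + 10*y - 16.
  f_y = -x**2 - 4*x*y + 10*x + 3*y**2 - 6*y - 1.
Scan x_0 ∈ {−4, ..., 4}. For each x_0, f_y(x_0, y) is a polynomial in y; find its integer roots y ∈ {−4, ..., 4}, then test f_x and f at those candidates.
  x = -4: f_y(-4, y) = 3*y**2 + 10*y - 57; vanishes at y ∈ {3}. (-4, 3): f_x = -132 ≠ 0.
  x = -3: f_y(-3, y) = 3*y**2 + 6*y - 40; no integer root y with |y| ≤ 4.
  x = -2: f_y(-2, y) = 3*y**2 + 2*y - 25; no integer root y with |y| ≤ 4.
  x = -1: f_y(-1, y) = 3*y**2 - 2*y - 12; no integer root y with |y| ≤ 4.
  x = 0: f_y(0, y) = 3*y**2 - 6*y - 1; no integer root y with |y| ≤ 4.
  x = 1: f_y(1, y) = 3*y**2 - 10*y + 8; vanishes at y ∈ {2}. (1, 2): f_x = 0, f = 0 — SINGULAR.
  x = 2: f_y(2, y) = 3*y**2 - 14*y + 15; vanishes at y ∈ {3}. (2, 3): f_x = -12 ≠ 0.
  x = 3: f_y(3, y) = 3*y**2 - 18*y + 20; no integer root y with |y| ≤ 4.
  x = 4: f_y(4, y) = 3*y**2 - 22*y + 23; no integer root y with |y| ≤ 4.
Only singular point on the grid: (1, 2).
Classify: substitute x = 1 + u, y = 2 + v and expand: f = -2*u**3 - u**2*v - u**2 - 2*u*v**2 + v**3 + v**2.
No constant or linear terms (consistent with a singular point). Quadratic part: -u**2 + v**2. Cubic part: -2*u**3 - u**2*v - 2*u*v**2 + v**3.
The quadratic part v**2 - u**2 = (v − u)(v + u) splits into two distinct linear factors, so there are two distinct tangent lines y − 2 = ±(x − 1) — this is a node (ordinary double point).
Classification: node.


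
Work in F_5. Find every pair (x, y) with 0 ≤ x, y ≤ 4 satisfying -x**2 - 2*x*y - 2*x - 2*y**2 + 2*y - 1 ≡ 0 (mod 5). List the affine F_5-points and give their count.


Affine F_5-points: {(0, 2), (0, 4), (4, 0), (4, 2)}; count = 4.

For each of the 25 pairs (x, y) ∈ F_5², evaluate f(x, y) mod 5. Record the zeros.
  x = 0: [0↦4, 1↦4, 2↦0, 3↦2, 4↦0]  zeros at y ∈ {2, 4}
  x = 1: [0↦1, 1↦4, 2↦3, 3↦3, 4↦4]  zeros at y ∈ ∅
  x = 2: [0↦1, 1↦2, 2↦4, 3↦2, 4↦1]  zeros at y ∈ ∅
  x = 3: [0↦4, 1↦3, 2↦3, 3↦4, 4↦1]  zeros at y ∈ ∅
  x = 4: [0↦0, 1↦2, 2↦0, 3↦4, 4↦4]  zeros at y ∈ {0, 2}
Collecting zeros: affine points = {(0, 2), (0, 4), (4, 0), (4, 2)}.
Total count |C(F_5)_aff| = 4.


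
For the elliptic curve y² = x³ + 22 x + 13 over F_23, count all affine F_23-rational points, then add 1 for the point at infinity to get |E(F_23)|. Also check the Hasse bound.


Affine points = {(0, 6), (0, 17), (1, 6), (1, 17), (4, 2), (4, 21), (5, 8), (5, 15), (6, 4), (6, 19), (7, 2), (7, 21), (12, 2), (12, 21), (13, 9), (13, 14), (14, 11), (14, 12), (18, 10), (18, 13), (20, 9), (20, 14), (22, 6), (22, 17)}; affine count = 24; |E(F_23)| = 25.

Discriminant check: Δ ∝ 4a³ + 27b² = 4·22³ + 27·13² = 4·10648 + 27·169 ≡ 5 (mod 23). Nonzero ⇒ E is nonsingular.
For each x ∈ F_23, compute rhs = x³ + 22·x + 13 mod 23, then count y ∈ F_23 with y² ≡ rhs.
  x = 0: rhs = 13, matching y values: 6, 17 (2 points).
  x = 1: rhs = 13, matching y values: 6, 17 (2 points).
  x = 2: rhs = 19, matching y values: none (0 points).
  x = 3: rhs = 14, matching y values: none (0 points).
  x = 4: rhs = 4, matching y values: 2, 21 (2 points).
  x = 5: rhs = 18, matching y values: 8, 15 (2 points).
  x = 6: rhs = 16, matching y values: 4, 19 (2 points).
  x = 7: rhs = 4, matching y values: 2, 21 (2 points).
  x = 8: rhs = 11, matching y values: none (0 points).
  x = 9: rhs = 20, matching y values: none (0 points).
  x = 10: rhs = 14, matching y values: none (0 points).
  x = 11: rhs = 22, matching y values: none (0 points).
  x = 12: rhs = 4, matching y values: 2, 21 (2 points).
  x = 13: rhs = 12, matching y values: 9, 14 (2 points).
  x = 14: rhs = 6, matching y values: 11, 12 (2 points).
  x = 15: rhs = 15, matching y values: none (0 points).
  x = 16: rhs = 22, matching y values: none (0 points).
  x = 17: rhs = 10, matching y values: none (0 points).
  x = 18: rhs = 8, matching y values: 10, 13 (2 points).
  x = 19: rhs = 22, matching y values: none (0 points).
  x = 20: rhs = 12, matching y values: 9, 14 (2 points).
  x = 21: rhs = 7, matching y values: none (0 points).
  x = 22: rhs = 13, matching y values: 6, 17 (2 points).
Total affine count: 24.
Full point count |E(F_23)| = 24 + 1 = 25.
Hasse bound: |25 − (23+1)| = |1| = 1 ≤ 2√23 ≈ 9.5917 ✓.


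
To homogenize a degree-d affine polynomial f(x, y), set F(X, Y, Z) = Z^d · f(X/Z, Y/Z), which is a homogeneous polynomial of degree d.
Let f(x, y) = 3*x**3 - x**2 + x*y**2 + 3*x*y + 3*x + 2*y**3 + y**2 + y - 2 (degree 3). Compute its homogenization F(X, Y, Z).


F(X, Y, Z) = 3*X**3 - X**2*Z + X*Y**2 + 3*X*Y*Z + 3*X*Z**2 + 2*Y**3 + Y**2*Z + Y*Z**2 - 2*Z**3

deg(f) = 3.
Substitute x = X/Z, y = Y/Z into f, then multiply by Z^3.
  monomial 3·x^3·y^0 ↦ 3·X^3·Y^0·Z^0.
  monomial -1·x^2·y^0 ↦ -1·X^2·Y^0·Z^1.
  monomial 1·x^1·y^2 ↦ 1·X^1·Y^2·Z^0.
  monomial 3·x^1·y^1 ↦ 3·X^1·Y^1·Z^1.
  monomial 3·x^1·y^0 ↦ 3·X^1·Y^0·Z^2.
  monomial 2·x^0·y^3 ↦ 2·X^0·Y^3·Z^0.
  monomial 1·x^0·y^2 ↦ 1·X^0·Y^2·Z^1.
  monomial 1·x^0·y^1 ↦ 1·X^0·Y^1·Z^2.
  monomial -2·x^0·y^0 ↦ -2·X^0·Y^0·Z^3.
Collecting: F(X, Y, Z) = 3*X**3 - X**2*Z + X*Y**2 + 3*X*Y*Z + 3*X*Z**2 + 2*Y**3 + Y**2*Z + Y*Z**2 - 2*Z**3.


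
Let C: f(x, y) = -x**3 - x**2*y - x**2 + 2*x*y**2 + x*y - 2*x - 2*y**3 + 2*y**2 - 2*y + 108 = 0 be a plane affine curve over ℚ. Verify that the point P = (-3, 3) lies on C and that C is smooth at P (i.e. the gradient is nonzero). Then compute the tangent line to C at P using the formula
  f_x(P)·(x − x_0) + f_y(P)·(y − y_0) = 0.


Tangent line at P: 16*x - 92*y + 324 = 0.

Step 1: f(-3, 3) = 0, so P lies on C.
Step 2: partial derivatives
  f_x(x, y) = -3*x**2 - 2*x*y - 2*x + 2*y**2 + y - 2, f_y(x, y) = -x**2 + 4*x*y + x - 6*y**2 + 4*y - 2.
  f_x(P) = 16, f_y(P) = -92 (gradient nonzero, so P is smooth).
Step 3: tangent line at P: 16·(x − -3) + -92·(y − 3) = 0.
Expanding: 16*x - 92*y + 324 = 0.


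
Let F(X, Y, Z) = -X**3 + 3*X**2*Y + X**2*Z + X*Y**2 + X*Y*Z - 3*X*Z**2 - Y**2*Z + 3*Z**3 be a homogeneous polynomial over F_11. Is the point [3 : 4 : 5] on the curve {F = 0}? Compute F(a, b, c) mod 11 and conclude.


F(3,4,5) ≡ 7 (mod 11); P is NOT on the curve.

Evaluate F(3, 4, 5) term-by-term (mod 11).
  -X**3 ↦ -1·27·1·1 = -27
  3*X**2*Y ↦ 3·9·4·1 = 108
  X**2*Z ↦ 1·9·1·5 = 45
  X*Y**2 ↦ 1·3·16·1 = 48
  X*Y*Z ↦ 1·3·4·5 = 60
  -3*X*Z**2 ↦ -3·3·1·25 = -225
  -Y**2*Z ↦ -1·1·16·5 = -80
  3*Z**3 ↦ 3·1·1·125 = 375
Sum: F(3, 4, 5) = (-27) + (108) + (45) + (48) + (60) + (-225) + (-80) + (375) = 304.
Reducing mod 11: 304 ≡ 7 (mod 11).
Since F(a, b, c) ≡ 7 ≠ 0 (mod 11), P does NOT lie on the curve.


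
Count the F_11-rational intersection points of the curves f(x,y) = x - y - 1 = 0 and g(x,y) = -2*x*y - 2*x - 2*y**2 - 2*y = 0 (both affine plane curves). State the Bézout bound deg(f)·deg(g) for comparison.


Common zeros: {(0, 10), (6, 5)}; count = 2; Bézout bound = 2.

deg(f) = 1, deg(g) = 2, so Bézout bound = 2.
Scan x ∈ F_11. For each x, list the y ∈ F_11 with f(x, y) ≡ 0 and those with g(x, y) ≡ 0 (mod 11); the common zeros in that column are the intersection.
  x = 0: f ≡ 0 at y ∈ {10}; g ≡ 0 at y ∈ {0, 10}; common: {10}.
  x = 1: f ≡ 0 at y ∈ {0}; g ≡ 0 at y ∈ {10}; common: ∅.
  x = 2: f ≡ 0 at y ∈ {1}; g ≡ 0 at y ∈ {9, 10}; common: ∅.
  x = 3: f ≡ 0 at y ∈ {2}; g ≡ 0 at y ∈ {8, 10}; common: ∅.
  x = 4: f ≡ 0 at y ∈ {3}; g ≡ 0 at y ∈ {7, 10}; common: ∅.
  x = 5: f ≡ 0 at y ∈ {4}; g ≡ 0 at y ∈ {6, 10}; common: ∅.
  x = 6: f ≡ 0 at y ∈ {5}; g ≡ 0 at y ∈ {5, 10}; common: {5}.
  x = 7: f ≡ 0 at y ∈ {6}; g ≡ 0 at y ∈ {4, 10}; common: ∅.
  x = 8: f ≡ 0 at y ∈ {7}; g ≡ 0 at y ∈ {3, 10}; common: ∅.
  x = 9: f ≡ 0 at y ∈ {8}; g ≡ 0 at y ∈ {2, 10}; common: ∅.
  x = 10: f ≡ 0 at y ∈ {9}; g ≡ 0 at y ∈ {1, 10}; common: ∅.
Collecting: common zeros = {(0, 10), (6, 5)}, so the count is 2.
Comparison with the Bézout bound: 2 ≤ 2 = deg(f)·deg(g), as expected for curves with no common component (the bound is attained).


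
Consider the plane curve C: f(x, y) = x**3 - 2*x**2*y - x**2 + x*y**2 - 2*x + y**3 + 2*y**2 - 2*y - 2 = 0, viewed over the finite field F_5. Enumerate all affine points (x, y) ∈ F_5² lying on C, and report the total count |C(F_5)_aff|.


Affine F_5-points: {(0, 2), (3, 0)}; count = 2.

For each of the 25 pairs (x, y) ∈ F_5², evaluate f(x, y) mod 5. Record the zeros.
  x = 0: [0↦3, 1↦4, 2↦0, 3↦2, 4↦1]  zeros at y ∈ {2}
  x = 1: [0↦1, 1↦1, 2↦3, 3↦3, 4↦2]  zeros at y ∈ ∅
  x = 2: [0↦3, 1↦3, 2↦2, 3↦1, 4↦1]  zeros at y ∈ ∅
  x = 3: [0↦0, 1↦1, 2↦3, 3↦2, 4↦4]  zeros at y ∈ {0}
  x = 4: [0↦3, 1↦1, 2↦2, 3↦2, 4↦2]  zeros at y ∈ ∅
Collecting zeros: affine points = {(0, 2), (3, 0)}.
Total count |C(F_5)_aff| = 2.


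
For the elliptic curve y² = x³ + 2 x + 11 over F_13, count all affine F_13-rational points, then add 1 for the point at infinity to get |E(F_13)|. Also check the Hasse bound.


Affine points = {(1, 1), (1, 12), (2, 6), (2, 7), (5, 4), (5, 9), (7, 2), (7, 11), (9, 2), (9, 11), (10, 2), (10, 11), (11, 5), (11, 8)}; affine count = 14; |E(F_13)| = 15.

Discriminant check: Δ ∝ 4a³ + 27b² = 4·2³ + 27·11² = 4·8 + 27·121 ≡ 10 (mod 13). Nonzero ⇒ E is nonsingular.
For each x ∈ F_13, compute rhs = x³ + 2·x + 11 mod 13, then count y ∈ F_13 with y² ≡ rhs.
  x = 0: rhs = 11, matching y values: none (0 points).
  x = 1: rhs = 1, matching y values: 1, 12 (2 points).
  x = 2: rhs = 10, matching y values: 6, 7 (2 points).
  x = 3: rhs = 5, matching y values: none (0 points).
  x = 4: rhs = 5, matching y values: none (0 points).
  x = 5: rhs = 3, matching y values: 4, 9 (2 points).
  x = 6: rhs = 5, matching y values: none (0 points).
  x = 7: rhs = 4, matching y values: 2, 11 (2 points).
  x = 8: rhs = 6, matching y values: none (0 points).
  x = 9: rhs = 4, matching y values: 2, 11 (2 points).
  x = 10: rhs = 4, matching y values: 2, 11 (2 points).
  x = 11: rhs = 12, matching y values: 5, 8 (2 points).
  x = 12: rhs = 8, matching y values: none (0 points).
Total affine count: 14.
Full point count |E(F_13)| = 14 + 1 = 15.
Hasse bound: |15 − (13+1)| = |1| = 1 ≤ 2√13 ≈ 7.2111 ✓.


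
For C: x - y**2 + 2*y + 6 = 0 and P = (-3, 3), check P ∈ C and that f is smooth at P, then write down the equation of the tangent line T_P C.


Tangent line at P: x - 4*y + 15 = 0.

Step 1: f(-3, 3) = 0, so P lies on C.
Step 2: partial derivatives
  f_x(x, y) = 1, f_y(x, y) = 2 - 2*y.
  f_x(P) = 1, f_y(P) = -4 (gradient nonzero, so P is smooth).
Step 3: tangent line at P: 1·(x − -3) + -4·(y − 3) = 0.
Expanding: x - 4*y + 15 = 0.


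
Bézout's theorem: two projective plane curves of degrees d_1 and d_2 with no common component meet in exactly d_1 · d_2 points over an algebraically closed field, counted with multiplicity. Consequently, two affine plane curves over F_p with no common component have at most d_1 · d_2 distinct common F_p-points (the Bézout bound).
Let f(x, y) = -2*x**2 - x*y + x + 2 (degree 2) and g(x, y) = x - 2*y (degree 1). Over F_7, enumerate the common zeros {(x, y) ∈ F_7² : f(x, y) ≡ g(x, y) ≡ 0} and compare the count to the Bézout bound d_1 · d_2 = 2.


Common zeros: {(3, 5)}; count = 1; Bézout bound = 2.

deg(f) = 2, deg(g) = 1, so Bézout bound = 2.
Scan x ∈ F_7. For each x, list the y ∈ F_7 with f(x, y) ≡ 0 and those with g(x, y) ≡ 0 (mod 7); the common zeros in that column are the intersection.
  x = 0: f ≡ 0 at y ∈ ∅; g ≡ 0 at y ∈ {0}; common: ∅.
  x = 1: f ≡ 0 at y ∈ {1}; g ≡ 0 at y ∈ {4}; common: ∅.
  x = 2: f ≡ 0 at y ∈ {5}; g ≡ 0 at y ∈ {1}; common: ∅.
  x = 3: f ≡ 0 at y ∈ {5}; g ≡ 0 at y ∈ {5}; common: {5}.
  x = 4: f ≡ 0 at y ∈ {4}; g ≡ 0 at y ∈ {2}; common: ∅.
  x = 5: f ≡ 0 at y ∈ {4}; g ≡ 0 at y ∈ {6}; common: ∅.
  x = 6: f ≡ 0 at y ∈ {1}; g ≡ 0 at y ∈ {3}; common: ∅.
Collecting: common zeros = {(3, 5)}, so the count is 1.
Comparison with the Bézout bound: 1 ≤ 2 = deg(f)·deg(g), as expected for curves with no common component (the affine F_7-count falls short of the bound because intersections may lie at infinity, over extension fields, or carry multiplicity).


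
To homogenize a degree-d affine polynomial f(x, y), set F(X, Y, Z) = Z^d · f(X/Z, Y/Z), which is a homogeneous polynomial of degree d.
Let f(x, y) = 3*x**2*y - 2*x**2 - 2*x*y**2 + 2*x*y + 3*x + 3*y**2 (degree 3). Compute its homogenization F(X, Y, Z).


F(X, Y, Z) = 3*X**2*Y - 2*X**2*Z - 2*X*Y**2 + 2*X*Y*Z + 3*X*Z**2 + 3*Y**2*Z

deg(f) = 3.
Substitute x = X/Z, y = Y/Z into f, then multiply by Z^3.
  monomial 3·x^2·y^1 ↦ 3·X^2·Y^1·Z^0.
  monomial -2·x^2·y^0 ↦ -2·X^2·Y^0·Z^1.
  monomial -2·x^1·y^2 ↦ -2·X^1·Y^2·Z^0.
  monomial 2·x^1·y^1 ↦ 2·X^1·Y^1·Z^1.
  monomial 3·x^1·y^0 ↦ 3·X^1·Y^0·Z^2.
  monomial 3·x^0·y^2 ↦ 3·X^0·Y^2·Z^1.
Collecting: F(X, Y, Z) = 3*X**2*Y - 2*X**2*Z - 2*X*Y**2 + 2*X*Y*Z + 3*X*Z**2 + 3*Y**2*Z.


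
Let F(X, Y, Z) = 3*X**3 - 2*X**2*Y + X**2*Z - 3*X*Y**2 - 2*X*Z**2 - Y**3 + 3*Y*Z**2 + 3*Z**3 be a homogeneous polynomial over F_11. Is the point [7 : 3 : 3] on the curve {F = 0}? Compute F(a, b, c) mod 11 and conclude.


F(7,3,3) ≡ 9 (mod 11); P is NOT on the curve.

Evaluate F(7, 3, 3) term-by-term (mod 11).
  3*X**3 ↦ 3·343·1·1 = 1029
  -2*X**2*Y ↦ -2·49·3·1 = -294
  X**2*Z ↦ 1·49·1·3 = 147
  -3*X*Y**2 ↦ -3·7·9·1 = -189
  -2*X*Z**2 ↦ -2·7·1·9 = -126
  -Y**3 ↦ -1·1·27·1 = -27
  3*Y*Z**2 ↦ 3·1·3·9 = 81
  3*Z**3 ↦ 3·1·1·27 = 81
Sum: F(7, 3, 3) = (1029) + (-294) + (147) + (-189) + (-126) + (-27) + (81) + (81) = 702.
Reducing mod 11: 702 ≡ 9 (mod 11).
Since F(a, b, c) ≡ 9 ≠ 0 (mod 11), P does NOT lie on the curve.


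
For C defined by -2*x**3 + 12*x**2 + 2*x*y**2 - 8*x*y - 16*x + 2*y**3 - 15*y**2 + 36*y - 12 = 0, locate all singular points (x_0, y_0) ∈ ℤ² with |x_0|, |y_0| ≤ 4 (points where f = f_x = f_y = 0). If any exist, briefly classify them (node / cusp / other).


Singular points: {(2, 2)}; classification: cusp.

Compute partial derivatives:
  f_x = -6*x**2 + 24*x + 2*y**2 - 8*y - 16.
  f_y = 4*x*y - 8*x + 6*y**2 - 30*y + 36.
Scan x_0 ∈ {−4, ..., 4}. For each x_0, f_y(x_0, y) is a polynomial in y; find its integer roots y ∈ {−4, ..., 4}, then test f_x and f at those candidates.
  x = -4: f_y(-4, y) = 6*y**2 - 46*y + 68; vanishes at y ∈ {2}. (-4, 2): f_x = -216 ≠ 0.
  x = -3: f_y(-3, y) = 6*y**2 - 42*y + 60; vanishes at y ∈ {2}. (-3, 2): f_x = -150 ≠ 0.
  x = -2: f_y(-2, y) = 6*y**2 - 38*y + 52; vanishes at y ∈ {2}. (-2, 2): f_x = -96 ≠ 0.
  x = -1: f_y(-1, y) = 6*y**2 - 34*y + 44; vanishes at y ∈ {2}. (-1, 2): f_x = -54 ≠ 0.
  x = 0: f_y(0, y) = 6*y**2 - 30*y + 36; vanishes at y ∈ {2, 3}. (0, 2): f_x = -24 ≠ 0; (0, 3): f_x = -22 ≠ 0.
  x = 1: f_y(1, y) = 6*y**2 - 26*y + 28; vanishes at y ∈ {2}. (1, 2): f_x = -6 ≠ 0.
  x = 2: f_y(2, y) = 6*y**2 - 22*y + 20; vanishes at y ∈ {2}. (2, 2): f_x = 0, f = 0 — SINGULAR.
  x = 3: f_y(3, y) = 6*y**2 - 18*y + 12; vanishes at y ∈ {1, 2}. (3, 1): f_x = -4 ≠ 0; (3, 2): f_x = -6 ≠ 0.
  x = 4: f_y(4, y) = 6*y**2 - 14*y + 4; vanishes at y ∈ {2}. (4, 2): f_x = -24 ≠ 0.
Only singular point on the grid: (2, 2).
Classify: substitute x = 2 + u, y = 2 + v and expand: f = -2*u**3 + 2*u*v**2 + 2*v**3 + v**2.
No constant or linear terms (consistent with a singular point). Quadratic part: v**2. Cubic part: -2*u**3 + 2*u*v**2 + 2*v**3.
The quadratic part v**2 is a perfect square, so there is a single (double) tangent line v = 0, i.e. y = 2. Restricting the cubic part to that line (v = 0) leaves -2*u**3 ≠ 0, so f is not divisible by v and the branch is v² ≈ 2*u**3 to lowest order — this is a cusp.
Classification: cusp.


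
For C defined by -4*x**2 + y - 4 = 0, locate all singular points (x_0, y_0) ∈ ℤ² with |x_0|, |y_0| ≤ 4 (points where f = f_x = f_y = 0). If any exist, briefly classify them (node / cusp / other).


No singular points in the scanned grid; C is smooth there.

Compute partial derivatives:
  f_x = -8*x.
  f_y = 1.
f_y = 1 is a nonzero constant, so f_y never vanishes: no point (x, y) can satisfy f = f_x = f_y = 0. In particular no (x, y) ∈ {−4, ..., 4}² is singular; the curve is smooth.


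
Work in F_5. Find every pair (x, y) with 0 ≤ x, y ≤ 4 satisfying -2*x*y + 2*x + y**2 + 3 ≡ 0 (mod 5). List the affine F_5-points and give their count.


Affine F_5-points: {(1, 0), (1, 2), (3, 3), (4, 4)}; count = 4.

For each of the 25 pairs (x, y) ∈ F_5², evaluate f(x, y) mod 5. Record the zeros.
  x = 0: [0↦3, 1↦4, 2↦2, 3↦2, 4↦4]  zeros at y ∈ ∅
  x = 1: [0↦0, 1↦4, 2↦0, 3↦3, 4↦3]  zeros at y ∈ {0, 2}
  x = 2: [0↦2, 1↦4, 2↦3, 3↦4, 4↦2]  zeros at y ∈ ∅
  x = 3: [0↦4, 1↦4, 2↦1, 3↦0, 4↦1]  zeros at y ∈ {3}
  x = 4: [0↦1, 1↦4, 2↦4, 3↦1, 4↦0]  zeros at y ∈ {4}
Collecting zeros: affine points = {(1, 0), (1, 2), (3, 3), (4, 4)}.
Total count |C(F_5)_aff| = 4.


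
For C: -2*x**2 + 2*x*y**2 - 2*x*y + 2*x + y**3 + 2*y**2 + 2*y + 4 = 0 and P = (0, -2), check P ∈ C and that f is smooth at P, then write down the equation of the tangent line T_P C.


Tangent line at P: 14*x + 6*y + 12 = 0.

Step 1: f(0, -2) = 0, so P lies on C.
Step 2: partial derivatives
  f_x(x, y) = -4*x + 2*y**2 - 2*y + 2, f_y(x, y) = 4*x*y - 2*x + 3*y**2 + 4*y + 2.
  f_x(P) = 14, f_y(P) = 6 (gradient nonzero, so P is smooth).
Step 3: tangent line at P: 14·(x − 0) + 6·(y − -2) = 0.
Expanding: 14*x + 6*y + 12 = 0.


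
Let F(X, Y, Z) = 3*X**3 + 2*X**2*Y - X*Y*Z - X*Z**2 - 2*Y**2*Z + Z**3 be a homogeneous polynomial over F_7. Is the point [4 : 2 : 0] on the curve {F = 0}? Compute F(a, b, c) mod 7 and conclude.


F(4,2,0) ≡ 4 (mod 7); P is NOT on the curve.

Evaluate F(4, 2, 0) term-by-term (mod 7).
  3*X**3 ↦ 3·64·1·1 = 192
  2*X**2*Y ↦ 2·16·2·1 = 64
  -X*Y*Z ↦ -1·4·2·0 = 0
  -X*Z**2 ↦ -1·4·1·0 = 0
  -2*Y**2*Z ↦ -2·1·4·0 = 0
  Z**3 ↦ 1·1·1·0 = 0
Sum: F(4, 2, 0) = (192) + (64) + (0) + (0) + (0) + (0) = 256.
Reducing mod 7: 256 ≡ 4 (mod 7).
Since F(a, b, c) ≡ 4 ≠ 0 (mod 7), P does NOT lie on the curve.


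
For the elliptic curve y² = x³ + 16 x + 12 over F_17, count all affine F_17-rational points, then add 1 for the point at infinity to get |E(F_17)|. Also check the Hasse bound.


Affine points = {(2, 1), (2, 16), (3, 6), (3, 11), (4, 2), (4, 15), (5, 8), (5, 9), (6, 1), (6, 16), (7, 5), (7, 12), (9, 1), (9, 16), (10, 4), (10, 13)}; affine count = 16; |E(F_17)| = 17.

Discriminant check: Δ ∝ 4a³ + 27b² = 4·16³ + 27·12² = 4·4096 + 27·144 ≡ 8 (mod 17). Nonzero ⇒ E is nonsingular.
For each x ∈ F_17, compute rhs = x³ + 16·x + 12 mod 17, then count y ∈ F_17 with y² ≡ rhs.
  x = 0: rhs = 12, matching y values: none (0 points).
  x = 1: rhs = 12, matching y values: none (0 points).
  x = 2: rhs = 1, matching y values: 1, 16 (2 points).
  x = 3: rhs = 2, matching y values: 6, 11 (2 points).
  x = 4: rhs = 4, matching y values: 2, 15 (2 points).
  x = 5: rhs = 13, matching y values: 8, 9 (2 points).
  x = 6: rhs = 1, matching y values: 1, 16 (2 points).
  x = 7: rhs = 8, matching y values: 5, 12 (2 points).
  x = 8: rhs = 6, matching y values: none (0 points).
  x = 9: rhs = 1, matching y values: 1, 16 (2 points).
  x = 10: rhs = 16, matching y values: 4, 13 (2 points).
  x = 11: rhs = 6, matching y values: none (0 points).
  x = 12: rhs = 11, matching y values: none (0 points).
  x = 13: rhs = 3, matching y values: none (0 points).
  x = 14: rhs = 5, matching y values: none (0 points).
  x = 15: rhs = 6, matching y values: none (0 points).
  x = 16: rhs = 12, matching y values: none (0 points).
Total affine count: 16.
Full point count |E(F_17)| = 16 + 1 = 17.
Hasse bound: |17 − (17+1)| = |-1| = 1 ≤ 2√17 ≈ 8.2462 ✓.


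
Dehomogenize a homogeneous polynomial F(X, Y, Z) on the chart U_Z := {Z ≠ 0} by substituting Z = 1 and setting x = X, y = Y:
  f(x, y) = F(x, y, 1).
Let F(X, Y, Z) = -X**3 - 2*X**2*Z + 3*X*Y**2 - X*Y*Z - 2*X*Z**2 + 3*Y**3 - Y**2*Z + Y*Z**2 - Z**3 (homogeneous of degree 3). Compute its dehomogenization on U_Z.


f(x, y) = -x**3 - 2*x**2 + 3*x*y**2 - x*y - 2*x + 3*y**3 - y**2 + y - 1

On U_Z we set Z = 1. Each monomial c·X^i·Y^j·Z^k in F becomes c·x^i·y^j·1^k = c·x^i·y^j.
Substituting Z = 1: F(X, Y, 1) = -x**3 - 2*x**2 + 3*x*y**2 - x*y - 2*x + 3*y**3 - y**2 + y - 1.
Note: deg(f) ≤ deg(F) = 3; strict inequality happens when F is divisible by Z (lost terms).


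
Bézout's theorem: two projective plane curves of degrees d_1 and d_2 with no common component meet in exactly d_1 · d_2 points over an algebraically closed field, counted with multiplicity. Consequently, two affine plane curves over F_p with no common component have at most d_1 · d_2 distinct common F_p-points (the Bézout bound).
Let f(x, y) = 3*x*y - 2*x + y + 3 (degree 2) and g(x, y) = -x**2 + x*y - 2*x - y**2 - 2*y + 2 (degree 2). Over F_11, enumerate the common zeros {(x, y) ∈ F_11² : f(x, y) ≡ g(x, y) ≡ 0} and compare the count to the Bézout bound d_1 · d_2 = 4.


Common zeros: {(7, 2), (7, 3)}; count = 2; Bézout bound = 4.

deg(f) = 2, deg(g) = 2, so Bézout bound = 4.
Scan x ∈ F_11. For each x, list the y ∈ F_11 with f(x, y) ≡ 0 and those with g(x, y) ≡ 0 (mod 11); the common zeros in that column are the intersection.
  x = 0: f ≡ 0 at y ∈ {8}; g ≡ 0 at y ∈ {4, 5}; common: ∅.
  x = 1: f ≡ 0 at y ∈ {8}; g ≡ 0 at y ∈ ∅; common: ∅.
  x = 2: f ≡ 0 at y ∈ {8}; g ≡ 0 at y ∈ {4, 7}; common: ∅.
  x = 3: f ≡ 0 at y ∈ {8}; g ≡ 0 at y ∈ {5, 7}; common: ∅.
  x = 4: f ≡ 0 at y ∈ {8}; g ≡ 0 at y ∈ {0, 2}; common: ∅.
  x = 5: f ≡ 0 at y ∈ {8}; g ≡ 0 at y ∈ {0, 3}; common: ∅.
  x = 6: f ≡ 0 at y ∈ {8}; g ≡ 0 at y ∈ ∅; common: ∅.
  x = 7: f ≡ 0 at y ∈ {0, 1, 2, 3, 4, 5, 6, 7, 8, 9, 10}; g ≡ 0 at y ∈ {2, 3}; common: {2, 3}.
  x = 8: f ≡ 0 at y ∈ {8}; g ≡ 0 at y ∈ ∅; common: ∅.
  x = 9: f ≡ 0 at y ∈ {8}; g ≡ 0 at y ∈ ∅; common: ∅.
  x = 10: f ≡ 0 at y ∈ {8}; g ≡ 0 at y ∈ ∅; common: ∅.
Collecting: common zeros = {(7, 2), (7, 3)}, so the count is 2.
Comparison with the Bézout bound: 2 ≤ 4 = deg(f)·deg(g), as expected for curves with no common component (the affine F_11-count falls short of the bound because intersections may lie at infinity, over extension fields, or carry multiplicity).


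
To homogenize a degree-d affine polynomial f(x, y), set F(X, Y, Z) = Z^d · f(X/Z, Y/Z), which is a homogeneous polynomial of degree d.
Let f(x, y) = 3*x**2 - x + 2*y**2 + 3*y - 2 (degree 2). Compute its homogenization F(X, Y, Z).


F(X, Y, Z) = 3*X**2 - X*Z + 2*Y**2 + 3*Y*Z - 2*Z**2

deg(f) = 2.
Substitute x = X/Z, y = Y/Z into f, then multiply by Z^2.
  monomial 3·x^2·y^0 ↦ 3·X^2·Y^0·Z^0.
  monomial -1·x^1·y^0 ↦ -1·X^1·Y^0·Z^1.
  monomial 2·x^0·y^2 ↦ 2·X^0·Y^2·Z^0.
  monomial 3·x^0·y^1 ↦ 3·X^0·Y^1·Z^1.
  monomial -2·x^0·y^0 ↦ -2·X^0·Y^0·Z^2.
Collecting: F(X, Y, Z) = 3*X**2 - X*Z + 2*Y**2 + 3*Y*Z - 2*Z**2.


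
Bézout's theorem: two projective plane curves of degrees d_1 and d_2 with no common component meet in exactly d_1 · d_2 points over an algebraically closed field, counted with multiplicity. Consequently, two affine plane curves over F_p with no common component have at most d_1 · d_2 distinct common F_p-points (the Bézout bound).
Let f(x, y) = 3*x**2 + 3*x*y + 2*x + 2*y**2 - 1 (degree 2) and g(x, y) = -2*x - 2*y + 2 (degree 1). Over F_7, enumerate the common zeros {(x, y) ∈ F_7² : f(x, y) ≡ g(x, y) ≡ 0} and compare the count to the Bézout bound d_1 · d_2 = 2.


Common zeros: {(5, 3)}; count = 1; Bézout bound = 2.

deg(f) = 2, deg(g) = 1, so Bézout bound = 2.
Scan x ∈ F_7. For each x, list the y ∈ F_7 with f(x, y) ≡ 0 and those with g(x, y) ≡ 0 (mod 7); the common zeros in that column are the intersection.
  x = 0: f ≡ 0 at y ∈ {2, 5}; g ≡ 0 at y ∈ {1}; common: ∅.
  x = 1: f ≡ 0 at y ∈ ∅; g ≡ 0 at y ∈ {0}; common: ∅.
  x = 2: f ≡ 0 at y ∈ {2}; g ≡ 0 at y ∈ {6}; common: ∅.
  x = 3: f ≡ 0 at y ∈ {3}; g ≡ 0 at y ∈ {5}; common: ∅.
  x = 4: f ≡ 0 at y ∈ ∅; g ≡ 0 at y ∈ {4}; common: ∅.
  x = 5: f ≡ 0 at y ∈ {0, 3}; g ≡ 0 at y ∈ {3}; common: {3}.
  x = 6: f ≡ 0 at y ∈ {0, 5}; g ≡ 0 at y ∈ {2}; common: ∅.
Collecting: common zeros = {(5, 3)}, so the count is 1.
Comparison with the Bézout bound: 1 ≤ 2 = deg(f)·deg(g), as expected for curves with no common component (the affine F_7-count falls short of the bound because intersections may lie at infinity, over extension fields, or carry multiplicity).


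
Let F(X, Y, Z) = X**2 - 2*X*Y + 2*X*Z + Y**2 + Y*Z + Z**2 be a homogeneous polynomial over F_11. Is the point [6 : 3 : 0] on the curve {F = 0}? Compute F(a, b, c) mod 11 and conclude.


F(6,3,0) ≡ 9 (mod 11); P is NOT on the curve.

Evaluate F(6, 3, 0) term-by-term (mod 11).
  X**2 ↦ 1·36·1·1 = 36
  -2*X*Y ↦ -2·6·3·1 = -36
  2*X*Z ↦ 2·6·1·0 = 0
  Y**2 ↦ 1·1·9·1 = 9
  Y*Z ↦ 1·1·3·0 = 0
  Z**2 ↦ 1·1·1·0 = 0
Sum: F(6, 3, 0) = (36) + (-36) + (0) + (9) + (0) + (0) = 9.
Reducing mod 11: 9 ≡ 9 (mod 11).
Since F(a, b, c) ≡ 9 ≠ 0 (mod 11), P does NOT lie on the curve.


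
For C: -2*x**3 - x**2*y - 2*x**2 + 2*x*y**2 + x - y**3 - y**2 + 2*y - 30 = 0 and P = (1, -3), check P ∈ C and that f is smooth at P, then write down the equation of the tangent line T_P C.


Tangent line at P: 15*x - 32*y - 111 = 0.

Step 1: f(1, -3) = 0, so P lies on C.
Step 2: partial derivatives
  f_x(x, y) = -6*x**2 - 2*x*y - 4*x + 2*y**2 + 1, f_y(x, y) = -x**2 + 4*x*y - 3*y**2 - 2*y + 2.
  f_x(P) = 15, f_y(P) = -32 (gradient nonzero, so P is smooth).
Step 3: tangent line at P: 15·(x − 1) + -32·(y − -3) = 0.
Expanding: 15*x - 32*y - 111 = 0.


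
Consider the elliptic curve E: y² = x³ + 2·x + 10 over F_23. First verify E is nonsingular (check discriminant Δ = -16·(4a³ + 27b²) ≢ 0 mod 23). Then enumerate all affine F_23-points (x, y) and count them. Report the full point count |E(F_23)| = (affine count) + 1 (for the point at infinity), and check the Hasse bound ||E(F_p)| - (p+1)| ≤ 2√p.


Affine points = {(1, 6), (1, 17), (4, 6), (4, 17), (6, 10), (6, 13), (8, 3), (8, 20), (10, 8), (10, 15), (11, 11), (11, 12), (13, 5), (13, 18), (17, 9), (17, 14), (18, 6), (18, 17), (20, 0)}; affine count = 19; |E(F_23)| = 20.

Discriminant check: Δ ∝ 4a³ + 27b² = 4·2³ + 27·10² = 4·8 + 27·100 ≡ 18 (mod 23). Nonzero ⇒ E is nonsingular.
For each x ∈ F_23, compute rhs = x³ + 2·x + 10 mod 23, then count y ∈ F_23 with y² ≡ rhs.
  x = 0: rhs = 10, matching y values: none (0 points).
  x = 1: rhs = 13, matching y values: 6, 17 (2 points).
  x = 2: rhs = 22, matching y values: none (0 points).
  x = 3: rhs = 20, matching y values: none (0 points).
  x = 4: rhs = 13, matching y values: 6, 17 (2 points).
  x = 5: rhs = 7, matching y values: none (0 points).
  x = 6: rhs = 8, matching y values: 10, 13 (2 points).
  x = 7: rhs = 22, matching y values: none (0 points).
  x = 8: rhs = 9, matching y values: 3, 20 (2 points).
  x = 9: rhs = 21, matching y values: none (0 points).
  x = 10: rhs = 18, matching y values: 8, 15 (2 points).
  x = 11: rhs = 6, matching y values: 11, 12 (2 points).
  x = 12: rhs = 14, matching y values: none (0 points).
  x = 13: rhs = 2, matching y values: 5, 18 (2 points).
  x = 14: rhs = 22, matching y values: none (0 points).
  x = 15: rhs = 11, matching y values: none (0 points).
  x = 16: rhs = 21, matching y values: none (0 points).
  x = 17: rhs = 12, matching y values: 9, 14 (2 points).
  x = 18: rhs = 13, matching y values: 6, 17 (2 points).
  x = 19: rhs = 7, matching y values: none (0 points).
  x = 20: rhs = 0, matching y values: 0 (1 points).
  x = 21: rhs = 21, matching y values: none (0 points).
  x = 22: rhs = 7, matching y values: none (0 points).
Total affine count: 19.
Full point count |E(F_23)| = 19 + 1 = 20.
Hasse bound: |20 − (23+1)| = |-4| = 4 ≤ 2√23 ≈ 9.5917 ✓.


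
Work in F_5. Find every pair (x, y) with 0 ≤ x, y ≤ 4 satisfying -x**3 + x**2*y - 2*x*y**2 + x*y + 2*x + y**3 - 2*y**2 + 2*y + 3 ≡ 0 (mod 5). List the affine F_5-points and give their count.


Affine F_5-points: {(1, 1), (1, 4), (4, 1), (4, 3)}; count = 4.

For each of the 25 pairs (x, y) ∈ F_5², evaluate f(x, y) mod 5. Record the zeros.
  x = 0: [0↦3, 1↦4, 2↦2, 3↦3, 4↦3]  zeros at y ∈ ∅
  x = 1: [0↦4, 1↦0, 2↦4, 3↦2, 4↦0]  zeros at y ∈ {1, 4}
  x = 2: [0↦4, 1↦2, 2↦4, 3↦1, 4↦4]  zeros at y ∈ ∅
  x = 3: [0↦2, 1↦4, 2↦1, 3↦4, 4↦4]  zeros at y ∈ ∅
  x = 4: [0↦2, 1↦0, 2↦4, 3↦0, 4↦4]  zeros at y ∈ {1, 3}
Collecting zeros: affine points = {(1, 1), (1, 4), (4, 1), (4, 3)}.
Total count |C(F_5)_aff| = 4.


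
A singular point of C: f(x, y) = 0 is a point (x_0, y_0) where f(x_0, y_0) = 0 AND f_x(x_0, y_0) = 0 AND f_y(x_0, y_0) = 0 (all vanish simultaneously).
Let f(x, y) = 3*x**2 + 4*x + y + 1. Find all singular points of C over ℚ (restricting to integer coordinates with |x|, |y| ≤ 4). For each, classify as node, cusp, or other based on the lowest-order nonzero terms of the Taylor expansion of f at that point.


No singular points in the scanned grid; C is smooth there.

Compute partial derivatives:
  f_x = 6*x + 4.
  f_y = 1.
f_y = 1 is a nonzero constant, so f_y never vanishes: no point (x, y) can satisfy f = f_x = f_y = 0. In particular no (x, y) ∈ {−4, ..., 4}² is singular; the curve is smooth.


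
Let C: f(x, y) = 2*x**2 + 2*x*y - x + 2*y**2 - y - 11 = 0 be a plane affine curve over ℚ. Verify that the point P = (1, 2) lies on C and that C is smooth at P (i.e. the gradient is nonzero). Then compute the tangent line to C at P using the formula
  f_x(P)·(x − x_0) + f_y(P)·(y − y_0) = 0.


Tangent line at P: 7*x + 9*y - 25 = 0.

Step 1: f(1, 2) = 0, so P lies on C.
Step 2: partial derivatives
  f_x(x, y) = 4*x + 2*y - 1, f_y(x, y) = 2*x + 4*y - 1.
  f_x(P) = 7, f_y(P) = 9 (gradient nonzero, so P is smooth).
Step 3: tangent line at P: 7·(x − 1) + 9·(y − 2) = 0.
Expanding: 7*x + 9*y - 25 = 0.


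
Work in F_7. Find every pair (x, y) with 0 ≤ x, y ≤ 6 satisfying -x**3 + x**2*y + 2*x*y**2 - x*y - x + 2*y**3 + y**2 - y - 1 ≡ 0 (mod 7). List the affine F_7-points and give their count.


Affine F_7-points: {(2, 3), (6, 3), (6, 5)}; count = 3.

For each of the 49 pairs (x, y) ∈ F_7², evaluate f(x, y) mod 7. Record the zeros.
  x = 0: [0↦6, 1↦1, 2↦3, 3↦3, 4↦6, 5↦3, 6↦6]  zeros at y ∈ ∅
  x = 1: [0↦4, 1↦1, 2↦2, 3↦5, 4↦1, 5↦2, 6↦6]  zeros at y ∈ ∅
  x = 2: [0↦3, 1↦4, 2↦6, 3↦0, 4↦5, 5↦5, 6↦5]  zeros at y ∈ {3}
  x = 3: [0↦4, 1↦4, 2↦2, 3↦3, 4↦5, 5↦6, 6↦4]  zeros at y ∈ ∅
  x = 4: [0↦1, 1↦2, 2↦5, 3↦1, 4↦2, 5↦6, 6↦4]  zeros at y ∈ ∅
  x = 5: [0↦2, 1↦6, 2↦2, 3↦2, 4↦4, 5↦6, 6↦6]  zeros at y ∈ ∅
  x = 6: [0↦1, 1↦3, 2↦1, 3↦0, 4↦5, 5↦0, 6↦4]  zeros at y ∈ {3, 5}
Collecting zeros: affine points = {(2, 3), (6, 3), (6, 5)}.
Total count |C(F_7)_aff| = 3.
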